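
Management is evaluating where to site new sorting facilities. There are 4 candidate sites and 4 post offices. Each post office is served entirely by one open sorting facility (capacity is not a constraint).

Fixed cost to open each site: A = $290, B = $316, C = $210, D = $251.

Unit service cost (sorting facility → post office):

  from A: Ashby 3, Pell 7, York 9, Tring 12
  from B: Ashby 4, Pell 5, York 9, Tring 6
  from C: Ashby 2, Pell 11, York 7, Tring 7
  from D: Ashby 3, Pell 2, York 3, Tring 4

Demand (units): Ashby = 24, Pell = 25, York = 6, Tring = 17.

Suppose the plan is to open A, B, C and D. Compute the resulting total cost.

Total cost: 1251

Each post office is assigned to its cheapest site among the open ones.
{A, B, C, D}: Ashby→C 2·24=48, Pell→D 2·25=50, York→D 3·6=18, Tring→D 4·17=68. Service 184; fixed 1067; total 1251.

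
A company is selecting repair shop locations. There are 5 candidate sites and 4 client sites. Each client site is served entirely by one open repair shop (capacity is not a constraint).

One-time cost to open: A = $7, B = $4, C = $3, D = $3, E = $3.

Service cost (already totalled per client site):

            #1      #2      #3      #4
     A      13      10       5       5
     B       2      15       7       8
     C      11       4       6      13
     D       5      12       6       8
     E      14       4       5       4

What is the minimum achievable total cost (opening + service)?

For any fixed open set, each client site goes to its cheapest open site; total = fixed + service.
{B, E}: #1→B 2, #2→E 4, #3→E 5, #4→E 4. Service 15; fixed 7; total 22.
{D, E}: service 18 + fixed 6 = 24
{B, C, E}: #1→B 2, #2→C 4, #3→E 5, #4→E 4. Service 15; fixed 10; total 25.
{A, B, C, D, E}: #1→B 2, #2→C 4, #3→A 5, #4→E 4. Service 15; fixed 20; total 35.
No other subset beats 22.

Minimum total cost: 22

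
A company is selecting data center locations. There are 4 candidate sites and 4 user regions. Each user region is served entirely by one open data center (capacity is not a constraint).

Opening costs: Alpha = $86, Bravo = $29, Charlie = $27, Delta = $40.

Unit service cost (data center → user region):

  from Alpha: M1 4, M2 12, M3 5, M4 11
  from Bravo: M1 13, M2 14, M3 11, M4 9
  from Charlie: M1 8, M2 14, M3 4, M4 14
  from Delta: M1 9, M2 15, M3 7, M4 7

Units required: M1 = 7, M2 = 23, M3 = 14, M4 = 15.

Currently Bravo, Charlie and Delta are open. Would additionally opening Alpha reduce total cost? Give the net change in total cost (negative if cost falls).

No — net change +12 (cost rises by 12).

Current service cost with {Bravo, Charlie, Delta}: 539.
Adding Alpha: each user region re-picks its cheapest; new service cost 465, saving 74.
Extra fixed cost: 86. Net change = 86 − 74 = 12.
(Totals: 635 → 647.)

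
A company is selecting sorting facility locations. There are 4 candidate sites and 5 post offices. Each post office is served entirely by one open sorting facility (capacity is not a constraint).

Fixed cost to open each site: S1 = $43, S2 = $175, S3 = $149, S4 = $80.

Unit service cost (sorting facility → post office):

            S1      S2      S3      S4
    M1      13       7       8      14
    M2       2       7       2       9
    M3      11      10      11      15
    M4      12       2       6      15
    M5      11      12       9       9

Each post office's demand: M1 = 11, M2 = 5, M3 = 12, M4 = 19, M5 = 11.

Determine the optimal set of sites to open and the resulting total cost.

For any fixed open set, each post office goes to its cheapest open site; total = fixed + service.
{S2}: M1→S2 7·11=77, M2→S2 7·5=35, M3→S2 10·12=120, M4→S2 2·19=38, M5→S2 12·11=132. Service 402; fixed 175; total 577.
{S1, S2}: service 366 + fixed 218 = 584
{S3}: service 443 + fixed 149 = 592
{S1, S2, S3, S4}: M1→S2 7·11=77, M2→S1 2·5=10, M3→S2 10·12=120, M4→S2 2·19=38, M5→S3 9·11=99. Service 344; fixed 447; total 791.
No other subset beats 577.

Open S2 only; minimum total cost 577.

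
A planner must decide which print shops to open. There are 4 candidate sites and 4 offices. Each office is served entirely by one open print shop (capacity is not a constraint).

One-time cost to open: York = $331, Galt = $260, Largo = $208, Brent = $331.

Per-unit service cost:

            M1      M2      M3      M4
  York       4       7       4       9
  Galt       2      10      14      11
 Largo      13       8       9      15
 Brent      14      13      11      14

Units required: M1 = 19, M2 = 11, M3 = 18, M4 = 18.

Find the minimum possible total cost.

Minimum total cost: 718

For any fixed open set, each office goes to its cheapest open site; total = fixed + service.
{York}: M1→York 4·19=76, M2→York 7·11=77, M3→York 4·18=72, M4→York 9·18=162. Service 387; fixed 331; total 718.
{Galt}: service 598 + fixed 260 = 858
{York, Largo}: service 387 + fixed 539 = 926
{York, Galt, Largo, Brent}: M1→Galt 2·19=38, M2→York 7·11=77, M3→York 4·18=72, M4→York 9·18=162. Service 349; fixed 1130; total 1479.
No other subset beats 718.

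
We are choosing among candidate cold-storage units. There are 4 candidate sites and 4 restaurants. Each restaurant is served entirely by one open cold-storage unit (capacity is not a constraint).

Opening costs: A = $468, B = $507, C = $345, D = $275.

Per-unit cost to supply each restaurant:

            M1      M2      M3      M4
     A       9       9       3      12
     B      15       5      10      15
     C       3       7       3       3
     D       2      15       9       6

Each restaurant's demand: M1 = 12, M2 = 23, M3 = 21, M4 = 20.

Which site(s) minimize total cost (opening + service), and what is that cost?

Open C only; minimum total cost 665.

For any fixed open set, each restaurant goes to its cheapest open site; total = fixed + service.
{C}: M1→C 3·12=36, M2→C 7·23=161, M3→C 3·21=63, M4→C 3·20=60. Service 320; fixed 345; total 665.
{C, D}: M1→D 2·12=24, M2→C 7·23=161, M3→C 3·21=63, M4→C 3·20=60. Service 308; fixed 620; total 928.
{D}: service 678 + fixed 275 = 953
{A, B, C, D}: M1→D 2·12=24, M2→B 5·23=115, M3→A 3·21=63, M4→C 3·20=60. Service 262; fixed 1595; total 1857.
(All 15 nonempty subsets were checked; C only is lowest.)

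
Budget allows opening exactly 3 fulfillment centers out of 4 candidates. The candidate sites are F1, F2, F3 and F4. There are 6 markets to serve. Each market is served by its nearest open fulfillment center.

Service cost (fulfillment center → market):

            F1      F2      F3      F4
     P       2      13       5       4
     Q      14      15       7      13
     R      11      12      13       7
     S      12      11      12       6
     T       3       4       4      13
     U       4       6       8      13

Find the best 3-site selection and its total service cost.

Choose F1, F3 and F4; total service cost 29.

With exactly 3 open, each market uses its cheapest among the chosen.
{F1, F3, F4}: P→F1 2, Q→F3 7, R→F4 7, S→F4 6, T→F1 3, U→F1 4. Service cost 29.
{F2, F3, F4}: service cost 34
{F1, F2, F4}: service cost 35
Among all 4 size-3 choices, {F1, F3, F4} is lowest.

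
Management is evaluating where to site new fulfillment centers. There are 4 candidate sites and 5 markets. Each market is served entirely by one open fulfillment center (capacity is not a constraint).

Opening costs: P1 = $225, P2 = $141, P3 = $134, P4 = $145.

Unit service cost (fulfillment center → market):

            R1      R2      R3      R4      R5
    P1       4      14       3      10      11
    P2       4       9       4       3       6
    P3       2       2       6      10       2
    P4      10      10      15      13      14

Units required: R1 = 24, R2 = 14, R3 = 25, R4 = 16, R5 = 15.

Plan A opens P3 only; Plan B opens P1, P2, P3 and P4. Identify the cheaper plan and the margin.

Plan A: {P3}: R1→P3 2·24=48, R2→P3 2·14=28, R3→P3 6·25=150, R4→P3 10·16=160, R5→P3 2·15=30. Service 416; fixed 134; total 550.
Plan B: {P1, P2, P3, P4}: R1→P3 2·24=48, R2→P3 2·14=28, R3→P1 3·25=75, R4→P2 3·16=48, R5→P3 2·15=30. Service 229; fixed 645; total 874.
Difference: |550 − 874| = 324.

Plan A is cheaper by 324.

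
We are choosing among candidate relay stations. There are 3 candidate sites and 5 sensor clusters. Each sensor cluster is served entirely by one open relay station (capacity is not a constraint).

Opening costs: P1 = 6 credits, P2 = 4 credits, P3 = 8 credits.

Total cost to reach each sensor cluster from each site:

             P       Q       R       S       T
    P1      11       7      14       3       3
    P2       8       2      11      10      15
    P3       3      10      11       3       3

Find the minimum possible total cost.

For any fixed open set, each sensor cluster goes to its cheapest open site; total = fixed + service.
{P2, P3}: P→P3 3, Q→P2 2, R→P2 11, S→P3 3, T→P3 3. Service 22; fixed 12; total 34.
{P1, P2}: service 27 + fixed 10 = 37
{P3}: service 30 + fixed 8 = 38
{P1, P2, P3}: P→P3 3, Q→P2 2, R→P2 11, S→P1 3, T→P1 3. Service 22; fixed 18; total 40.
No other subset beats 34.

Minimum total cost: 34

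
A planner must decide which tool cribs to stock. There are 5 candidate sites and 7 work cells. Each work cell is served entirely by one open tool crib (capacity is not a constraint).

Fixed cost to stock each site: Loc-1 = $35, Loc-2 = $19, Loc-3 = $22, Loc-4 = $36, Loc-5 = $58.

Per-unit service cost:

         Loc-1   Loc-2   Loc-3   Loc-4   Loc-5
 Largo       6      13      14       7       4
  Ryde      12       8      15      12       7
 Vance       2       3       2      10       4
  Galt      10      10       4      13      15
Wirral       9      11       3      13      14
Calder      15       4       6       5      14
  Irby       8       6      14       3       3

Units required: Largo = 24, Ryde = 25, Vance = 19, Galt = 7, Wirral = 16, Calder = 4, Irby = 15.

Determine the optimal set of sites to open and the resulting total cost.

For any fixed open set, each work cell goes to its cheapest open site; total = fixed + service.
{Loc-3, Loc-5}: Largo→Loc-5 4·24=96, Ryde→Loc-5 7·25=175, Vance→Loc-3 2·19=38, Galt→Loc-3 4·7=28, Wirral→Loc-3 3·16=48, Calder→Loc-3 6·4=24, Irby→Loc-5 3·15=45. Service 454; fixed 80; total 534.
{Loc-2, Loc-3, Loc-5}: Largo→Loc-5 4·24=96, Ryde→Loc-5 7·25=175, Vance→Loc-3 2·19=38, Galt→Loc-3 4·7=28, Wirral→Loc-3 3·16=48, Calder→Loc-2 4·4=16, Irby→Loc-5 3·15=45. Service 446; fixed 99; total 545.
{Loc-3, Loc-4, Loc-5}: service 450 + fixed 116 = 566
{Loc-1, Loc-2, Loc-3, Loc-4, Loc-5}: Largo→Loc-5 4·24=96, Ryde→Loc-5 7·25=175, Vance→Loc-1 2·19=38, Galt→Loc-3 4·7=28, Wirral→Loc-3 3·16=48, Calder→Loc-2 4·4=16, Irby→Loc-4 3·15=45. Service 446; fixed 170; total 616.
No other subset beats 534.

Open Loc-3 and Loc-5; minimum total cost 534.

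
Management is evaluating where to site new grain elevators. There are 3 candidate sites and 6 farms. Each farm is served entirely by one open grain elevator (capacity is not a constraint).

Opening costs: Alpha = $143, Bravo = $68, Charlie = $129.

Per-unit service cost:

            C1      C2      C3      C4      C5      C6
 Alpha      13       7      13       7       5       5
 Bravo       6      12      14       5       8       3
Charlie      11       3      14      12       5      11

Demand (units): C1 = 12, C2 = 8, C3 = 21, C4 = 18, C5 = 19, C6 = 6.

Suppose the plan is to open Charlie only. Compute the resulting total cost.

Total cost: 956

Each farm is assigned to its cheapest site among the open ones.
{Charlie}: C1→Charlie 11·12=132, C2→Charlie 3·8=24, C3→Charlie 14·21=294, C4→Charlie 12·18=216, C5→Charlie 5·19=95, C6→Charlie 11·6=66. Service 827; fixed 129; total 956.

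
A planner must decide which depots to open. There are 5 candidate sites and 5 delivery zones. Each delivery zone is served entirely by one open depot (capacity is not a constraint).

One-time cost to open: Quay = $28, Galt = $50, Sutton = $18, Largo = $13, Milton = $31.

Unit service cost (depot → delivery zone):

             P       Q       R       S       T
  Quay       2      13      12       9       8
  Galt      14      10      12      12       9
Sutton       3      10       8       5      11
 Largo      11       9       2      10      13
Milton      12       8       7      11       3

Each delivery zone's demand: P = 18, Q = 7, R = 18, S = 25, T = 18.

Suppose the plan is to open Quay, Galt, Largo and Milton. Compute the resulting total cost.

Total cost: 529

Each delivery zone is assigned to its cheapest site among the open ones.
{Quay, Galt, Largo, Milton}: P→Quay 2·18=36, Q→Milton 8·7=56, R→Largo 2·18=36, S→Quay 9·25=225, T→Milton 3·18=54. Service 407; fixed 122; total 529.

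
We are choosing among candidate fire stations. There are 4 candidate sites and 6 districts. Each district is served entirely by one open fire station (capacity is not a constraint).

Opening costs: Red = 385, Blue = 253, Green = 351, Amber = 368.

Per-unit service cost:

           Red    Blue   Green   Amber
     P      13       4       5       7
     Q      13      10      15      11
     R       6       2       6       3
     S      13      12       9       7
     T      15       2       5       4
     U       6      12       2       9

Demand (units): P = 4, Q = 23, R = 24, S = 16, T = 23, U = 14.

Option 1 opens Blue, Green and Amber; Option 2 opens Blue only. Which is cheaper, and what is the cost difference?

Option 1: {Blue, Green, Amber}: P→Blue 4·4=16, Q→Blue 10·23=230, R→Blue 2·24=48, S→Amber 7·16=112, T→Blue 2·23=46, U→Green 2·14=28. Service 480; fixed 972; total 1452.
Option 2: {Blue}: P→Blue 4·4=16, Q→Blue 10·23=230, R→Blue 2·24=48, S→Blue 12·16=192, T→Blue 2·23=46, U→Blue 12·14=168. Service 700; fixed 253; total 953.
Difference: |1452 − 953| = 499.

Option 2 is cheaper by 499.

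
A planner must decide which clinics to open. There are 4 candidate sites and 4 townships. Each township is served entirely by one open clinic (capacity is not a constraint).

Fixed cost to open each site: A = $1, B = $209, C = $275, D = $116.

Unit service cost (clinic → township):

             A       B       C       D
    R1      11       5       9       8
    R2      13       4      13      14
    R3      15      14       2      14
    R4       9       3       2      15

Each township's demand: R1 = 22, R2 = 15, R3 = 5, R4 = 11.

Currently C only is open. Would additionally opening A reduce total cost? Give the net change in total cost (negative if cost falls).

Current service cost with {C}: 425.
Adding A: each township re-picks its cheapest; new service cost 425, saving 0.
Extra fixed cost: 1. Net change = 1 − 0 = 1.
(Totals: 700 → 701.)

No — net change +1 (cost rises by 1).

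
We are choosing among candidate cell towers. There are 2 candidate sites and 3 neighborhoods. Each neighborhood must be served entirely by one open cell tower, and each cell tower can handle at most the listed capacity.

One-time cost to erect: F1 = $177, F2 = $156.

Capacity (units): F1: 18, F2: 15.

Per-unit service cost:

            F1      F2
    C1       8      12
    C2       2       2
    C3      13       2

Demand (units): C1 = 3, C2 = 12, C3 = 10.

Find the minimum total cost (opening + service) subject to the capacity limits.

Minimum total cost: 401

Open {F1, F2}: C1→F1 8·3=24, C2→F1 2·12=24, C3→F2 2·10=20.
Loads: F1 carries 15/18, F2 carries 10/15. Service 68; fixed 333; total 401.
Next best feasible plan costs 413.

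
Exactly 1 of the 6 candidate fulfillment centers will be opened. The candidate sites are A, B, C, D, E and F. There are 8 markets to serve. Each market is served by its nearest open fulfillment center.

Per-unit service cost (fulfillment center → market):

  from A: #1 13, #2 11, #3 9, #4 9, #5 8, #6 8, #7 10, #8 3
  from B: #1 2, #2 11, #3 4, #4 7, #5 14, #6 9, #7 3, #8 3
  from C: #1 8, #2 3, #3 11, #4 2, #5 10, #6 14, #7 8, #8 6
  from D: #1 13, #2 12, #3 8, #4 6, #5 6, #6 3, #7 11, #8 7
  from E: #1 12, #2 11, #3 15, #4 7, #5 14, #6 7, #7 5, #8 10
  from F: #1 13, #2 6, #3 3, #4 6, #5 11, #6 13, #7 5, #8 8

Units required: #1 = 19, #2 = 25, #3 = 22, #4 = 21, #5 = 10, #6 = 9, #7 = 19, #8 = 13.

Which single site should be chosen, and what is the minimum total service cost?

Choose B only; total service cost 865.

With exactly 1 open, each market uses its cheapest among the chosen.
{B}: #1→B 2·19=38, #2→B 11·25=275, #3→B 4·22=88, #4→B 7·21=147, #5→B 14·10=140, #6→B 9·9=81, #7→B 3·19=57, #8→B 3·13=39. Service cost 865.
{C}: service cost 967
{F}: service cost 1015
Among all 6 size-1 choices, {B} is lowest.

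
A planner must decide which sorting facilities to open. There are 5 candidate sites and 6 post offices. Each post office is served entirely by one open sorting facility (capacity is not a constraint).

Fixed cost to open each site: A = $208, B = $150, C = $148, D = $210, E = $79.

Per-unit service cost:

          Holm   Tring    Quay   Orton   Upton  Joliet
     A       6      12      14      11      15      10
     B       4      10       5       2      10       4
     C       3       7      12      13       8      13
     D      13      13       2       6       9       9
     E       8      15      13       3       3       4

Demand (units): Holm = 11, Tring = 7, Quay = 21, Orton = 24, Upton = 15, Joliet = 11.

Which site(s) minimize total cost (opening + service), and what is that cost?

For any fixed open set, each post office goes to its cheapest open site; total = fixed + service.
{B, E}: Holm→B 4·11=44, Tring→B 10·7=70, Quay→B 5·21=105, Orton→B 2·24=48, Upton→E 3·15=45, Joliet→B 4·11=44. Service 356; fixed 229; total 585.
{B}: service 461 + fixed 150 = 611
{D, E}: service 382 + fixed 289 = 671
{A, B, C, D, E}: service 261 + fixed 795 = 1056
No other subset beats 585.

Open B and E; minimum total cost 585.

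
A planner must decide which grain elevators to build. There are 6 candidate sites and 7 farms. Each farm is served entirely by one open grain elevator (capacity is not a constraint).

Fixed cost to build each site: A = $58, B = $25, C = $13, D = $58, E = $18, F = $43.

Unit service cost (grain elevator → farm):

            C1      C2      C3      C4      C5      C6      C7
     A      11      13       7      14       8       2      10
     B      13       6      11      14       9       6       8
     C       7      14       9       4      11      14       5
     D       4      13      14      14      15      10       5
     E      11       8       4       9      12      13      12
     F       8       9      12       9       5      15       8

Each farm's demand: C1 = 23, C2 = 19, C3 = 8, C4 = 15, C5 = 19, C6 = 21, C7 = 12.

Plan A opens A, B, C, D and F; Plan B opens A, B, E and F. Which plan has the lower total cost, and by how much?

Plan A is cheaper by 126.

Plan A: {A, B, C, D, F}: C1→D 4·23=92, C2→B 6·19=114, C3→A 7·8=56, C4→C 4·15=60, C5→F 5·19=95, C6→A 2·21=42, C7→C 5·12=60. Service 519; fixed 197; total 716.
Plan B: {A, B, E, F}: C1→F 8·23=184, C2→B 6·19=114, C3→E 4·8=32, C4→E 9·15=135, C5→F 5·19=95, C6→A 2·21=42, C7→B 8·12=96. Service 698; fixed 144; total 842.
Difference: |716 − 842| = 126.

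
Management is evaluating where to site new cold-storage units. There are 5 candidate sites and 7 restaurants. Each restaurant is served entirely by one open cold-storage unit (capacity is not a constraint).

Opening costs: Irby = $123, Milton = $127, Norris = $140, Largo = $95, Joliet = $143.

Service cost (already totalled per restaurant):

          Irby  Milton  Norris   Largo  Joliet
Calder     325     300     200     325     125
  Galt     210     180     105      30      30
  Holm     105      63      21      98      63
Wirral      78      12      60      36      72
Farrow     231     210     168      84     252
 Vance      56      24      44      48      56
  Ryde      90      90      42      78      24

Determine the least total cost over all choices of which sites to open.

Minimum total cost: 648

For any fixed open set, each restaurant goes to its cheapest open site; total = fixed + service.
{Largo, Joliet}: Calder→Joliet 125, Galt→Largo 30, Holm→Joliet 63, Wirral→Largo 36, Farrow→Largo 84, Vance→Largo 48, Ryde→Joliet 24. Service 410; fixed 238; total 648.
{Norris, Largo}: service 457 + fixed 235 = 692
{Milton, Largo, Joliet}: service 362 + fixed 365 = 727
{Irby, Milton, Norris, Largo, Joliet}: service 320 + fixed 628 = 948
No other subset beats 648.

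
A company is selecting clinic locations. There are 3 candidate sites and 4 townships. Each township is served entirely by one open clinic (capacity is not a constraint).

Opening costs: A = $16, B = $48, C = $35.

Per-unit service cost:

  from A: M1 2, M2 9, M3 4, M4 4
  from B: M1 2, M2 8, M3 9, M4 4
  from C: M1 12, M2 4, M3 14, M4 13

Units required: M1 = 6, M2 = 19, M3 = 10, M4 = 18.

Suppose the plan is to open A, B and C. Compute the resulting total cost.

Total cost: 299

Each township is assigned to its cheapest site among the open ones.
{A, B, C}: M1→A 2·6=12, M2→C 4·19=76, M3→A 4·10=40, M4→A 4·18=72. Service 200; fixed 99; total 299.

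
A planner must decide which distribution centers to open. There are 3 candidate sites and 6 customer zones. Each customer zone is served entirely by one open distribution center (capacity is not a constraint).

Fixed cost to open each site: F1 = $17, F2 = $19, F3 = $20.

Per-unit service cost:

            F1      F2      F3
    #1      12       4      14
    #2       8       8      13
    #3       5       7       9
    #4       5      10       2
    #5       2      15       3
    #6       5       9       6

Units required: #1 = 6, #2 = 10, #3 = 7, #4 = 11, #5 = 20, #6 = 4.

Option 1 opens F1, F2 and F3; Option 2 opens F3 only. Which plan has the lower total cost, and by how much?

Option 1: {F1, F2, F3}: #1→F2 4·6=24, #2→F1 8·10=80, #3→F1 5·7=35, #4→F3 2·11=22, #5→F1 2·20=40, #6→F1 5·4=20. Service 221; fixed 56; total 277.
Option 2: {F3}: #1→F3 14·6=84, #2→F3 13·10=130, #3→F3 9·7=63, #4→F3 2·11=22, #5→F3 3·20=60, #6→F3 6·4=24. Service 383; fixed 20; total 403.
Difference: |277 − 403| = 126.

Option 1 is cheaper by 126.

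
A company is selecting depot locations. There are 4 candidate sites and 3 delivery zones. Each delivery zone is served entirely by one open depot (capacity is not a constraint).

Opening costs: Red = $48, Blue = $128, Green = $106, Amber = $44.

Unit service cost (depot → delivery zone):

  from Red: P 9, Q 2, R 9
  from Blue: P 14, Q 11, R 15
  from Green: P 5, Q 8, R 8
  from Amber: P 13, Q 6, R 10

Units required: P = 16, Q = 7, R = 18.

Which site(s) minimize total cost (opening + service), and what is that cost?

For any fixed open set, each delivery zone goes to its cheapest open site; total = fixed + service.
{Red}: P→Red 9·16=144, Q→Red 2·7=14, R→Red 9·18=162. Service 320; fixed 48; total 368.
{Green}: service 280 + fixed 106 = 386
{Red, Green}: service 238 + fixed 154 = 392
{Red, Blue, Green, Amber}: service 238 + fixed 326 = 564
(All 15 nonempty subsets were checked; Red only is lowest.)

Open Red only; minimum total cost 368.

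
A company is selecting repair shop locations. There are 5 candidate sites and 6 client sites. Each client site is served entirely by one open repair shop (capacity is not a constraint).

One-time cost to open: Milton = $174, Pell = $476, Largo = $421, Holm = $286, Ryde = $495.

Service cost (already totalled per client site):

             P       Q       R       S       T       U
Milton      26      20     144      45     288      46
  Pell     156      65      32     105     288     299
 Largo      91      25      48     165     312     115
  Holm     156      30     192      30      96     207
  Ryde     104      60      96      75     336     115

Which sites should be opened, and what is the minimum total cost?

For any fixed open set, each client site goes to its cheapest open site; total = fixed + service.
{Milton}: P→Milton 26, Q→Milton 20, R→Milton 144, S→Milton 45, T→Milton 288, U→Milton 46. Service 569; fixed 174; total 743.
{Milton, Holm}: P→Milton 26, Q→Milton 20, R→Milton 144, S→Holm 30, T→Holm 96, U→Milton 46. Service 362; fixed 460; total 822.
{Holm}: service 711 + fixed 286 = 997
{Milton, Pell, Largo, Holm, Ryde}: P→Milton 26, Q→Milton 20, R→Pell 32, S→Holm 30, T→Holm 96, U→Milton 46. Service 250; fixed 1852; total 2102.
No other subset beats 743.

Open Milton only; minimum total cost 743.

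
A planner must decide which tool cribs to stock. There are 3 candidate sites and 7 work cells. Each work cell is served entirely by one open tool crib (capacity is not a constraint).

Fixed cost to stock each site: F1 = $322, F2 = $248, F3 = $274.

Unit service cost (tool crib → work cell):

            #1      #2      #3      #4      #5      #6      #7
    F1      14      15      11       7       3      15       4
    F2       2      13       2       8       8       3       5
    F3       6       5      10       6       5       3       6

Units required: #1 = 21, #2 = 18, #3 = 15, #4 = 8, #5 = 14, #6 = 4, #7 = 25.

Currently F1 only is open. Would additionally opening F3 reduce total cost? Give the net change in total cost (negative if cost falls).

Yes — net change −145 (cost falls by 145).

Current service cost with {F1}: 987.
Adding F3: each work cell re-picks its cheapest; new service cost 568, saving 419.
Extra fixed cost: 274. Net change = 274 − 419 = -145.
(Totals: 1309 → 1164.)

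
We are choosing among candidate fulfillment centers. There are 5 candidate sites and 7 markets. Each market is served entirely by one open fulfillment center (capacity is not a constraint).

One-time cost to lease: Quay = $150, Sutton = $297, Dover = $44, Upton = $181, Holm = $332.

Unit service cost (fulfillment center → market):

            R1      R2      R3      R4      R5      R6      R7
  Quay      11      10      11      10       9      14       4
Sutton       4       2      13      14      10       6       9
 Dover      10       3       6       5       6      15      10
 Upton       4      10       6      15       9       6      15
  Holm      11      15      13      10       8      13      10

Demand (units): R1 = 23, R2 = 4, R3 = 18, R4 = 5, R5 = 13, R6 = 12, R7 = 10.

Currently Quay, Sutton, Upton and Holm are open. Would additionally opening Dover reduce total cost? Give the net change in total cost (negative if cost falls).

Yes — net change −7 (cost falls by 7).

Current service cost with {Quay, Sutton, Upton, Holm}: 474.
Adding Dover: each market re-picks its cheapest; new service cost 423, saving 51.
Extra fixed cost: 44. Net change = 44 − 51 = -7.
(Totals: 1434 → 1427.)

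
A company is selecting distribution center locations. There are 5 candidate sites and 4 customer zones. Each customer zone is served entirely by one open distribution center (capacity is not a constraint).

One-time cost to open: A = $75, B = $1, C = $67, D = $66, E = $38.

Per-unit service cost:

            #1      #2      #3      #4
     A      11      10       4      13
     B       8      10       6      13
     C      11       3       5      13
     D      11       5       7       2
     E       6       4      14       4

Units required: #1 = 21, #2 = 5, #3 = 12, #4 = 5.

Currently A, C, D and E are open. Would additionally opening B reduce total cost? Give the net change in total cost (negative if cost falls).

Current service cost with {A, C, D, E}: 199.
Adding B: each customer zone re-picks its cheapest; new service cost 199, saving 0.
Extra fixed cost: 1. Net change = 1 − 0 = 1.
(Totals: 445 → 446.)

No — net change +1 (cost rises by 1).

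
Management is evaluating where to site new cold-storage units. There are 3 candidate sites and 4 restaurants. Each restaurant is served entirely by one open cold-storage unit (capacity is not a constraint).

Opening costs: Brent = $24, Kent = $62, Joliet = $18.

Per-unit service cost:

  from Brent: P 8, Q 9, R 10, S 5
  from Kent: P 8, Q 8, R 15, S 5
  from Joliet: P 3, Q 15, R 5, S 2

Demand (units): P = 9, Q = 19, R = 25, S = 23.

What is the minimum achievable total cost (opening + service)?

Minimum total cost: 411

For any fixed open set, each restaurant goes to its cheapest open site; total = fixed + service.
{Brent, Joliet}: P→Joliet 3·9=27, Q→Brent 9·19=171, R→Joliet 5·25=125, S→Joliet 2·23=46. Service 369; fixed 42; total 411.
{Kent, Joliet}: service 350 + fixed 80 = 430
{Brent, Kent, Joliet}: service 350 + fixed 104 = 454
{Joliet}: service 483 + fixed 18 = 501
No other subset beats 411.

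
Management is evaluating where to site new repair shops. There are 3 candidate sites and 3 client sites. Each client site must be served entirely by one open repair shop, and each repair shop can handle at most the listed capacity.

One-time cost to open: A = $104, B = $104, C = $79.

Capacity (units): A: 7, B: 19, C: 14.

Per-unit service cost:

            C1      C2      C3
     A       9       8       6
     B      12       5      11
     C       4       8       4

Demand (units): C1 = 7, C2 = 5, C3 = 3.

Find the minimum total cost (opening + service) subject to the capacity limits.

Open {B}: C1→B 12·7=84, C2→B 5·5=25, C3→B 11·3=33.
Loads: B carries 15/19. Service 142; fixed 104; total 246.
Next best feasible plan costs 248.

Minimum total cost: 246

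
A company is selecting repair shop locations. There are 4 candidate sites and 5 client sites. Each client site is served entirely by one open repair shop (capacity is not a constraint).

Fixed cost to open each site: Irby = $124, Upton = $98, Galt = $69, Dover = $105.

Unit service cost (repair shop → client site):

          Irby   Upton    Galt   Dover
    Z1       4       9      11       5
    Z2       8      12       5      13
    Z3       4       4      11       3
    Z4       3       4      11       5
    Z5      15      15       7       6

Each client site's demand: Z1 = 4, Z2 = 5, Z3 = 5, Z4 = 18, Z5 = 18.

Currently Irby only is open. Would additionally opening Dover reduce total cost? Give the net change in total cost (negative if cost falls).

Yes — net change −62 (cost falls by 62).

Current service cost with {Irby}: 400.
Adding Dover: each client site re-picks its cheapest; new service cost 233, saving 167.
Extra fixed cost: 105. Net change = 105 − 167 = -62.
(Totals: 524 → 462.)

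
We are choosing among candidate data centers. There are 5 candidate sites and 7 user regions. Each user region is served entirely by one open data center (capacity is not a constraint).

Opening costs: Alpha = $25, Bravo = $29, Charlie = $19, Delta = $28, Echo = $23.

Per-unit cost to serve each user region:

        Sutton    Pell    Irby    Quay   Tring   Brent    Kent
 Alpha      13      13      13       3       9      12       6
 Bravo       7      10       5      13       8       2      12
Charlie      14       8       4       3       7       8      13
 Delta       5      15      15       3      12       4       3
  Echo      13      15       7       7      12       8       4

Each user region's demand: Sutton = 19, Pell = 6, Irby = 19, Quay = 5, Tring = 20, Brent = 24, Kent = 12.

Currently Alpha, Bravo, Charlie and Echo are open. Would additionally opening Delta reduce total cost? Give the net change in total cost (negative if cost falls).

Yes — net change −22 (cost falls by 22).

Current service cost with {Alpha, Bravo, Charlie, Echo}: 508.
Adding Delta: each user region re-picks its cheapest; new service cost 458, saving 50.
Extra fixed cost: 28. Net change = 28 − 50 = -22.
(Totals: 604 → 582.)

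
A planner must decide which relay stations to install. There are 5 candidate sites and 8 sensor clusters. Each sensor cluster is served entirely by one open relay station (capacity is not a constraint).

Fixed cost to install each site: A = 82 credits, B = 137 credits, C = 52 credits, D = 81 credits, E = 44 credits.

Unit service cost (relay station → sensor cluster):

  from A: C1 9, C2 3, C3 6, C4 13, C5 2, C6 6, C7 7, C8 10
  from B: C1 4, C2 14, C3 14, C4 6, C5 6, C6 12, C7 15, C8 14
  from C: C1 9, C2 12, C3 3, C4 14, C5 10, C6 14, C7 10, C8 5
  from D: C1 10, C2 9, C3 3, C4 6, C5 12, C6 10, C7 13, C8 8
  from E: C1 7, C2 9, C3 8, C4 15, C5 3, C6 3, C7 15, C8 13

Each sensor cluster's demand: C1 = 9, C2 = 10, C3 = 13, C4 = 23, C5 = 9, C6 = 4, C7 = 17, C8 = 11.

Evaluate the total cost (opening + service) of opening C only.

Total cost: 985

Each sensor cluster is assigned to its cheapest site among the open ones.
{C}: C1→C 9·9=81, C2→C 12·10=120, C3→C 3·13=39, C4→C 14·23=322, C5→C 10·9=90, C6→C 14·4=56, C7→C 10·17=170, C8→C 5·11=55. Service 933; fixed 52; total 985.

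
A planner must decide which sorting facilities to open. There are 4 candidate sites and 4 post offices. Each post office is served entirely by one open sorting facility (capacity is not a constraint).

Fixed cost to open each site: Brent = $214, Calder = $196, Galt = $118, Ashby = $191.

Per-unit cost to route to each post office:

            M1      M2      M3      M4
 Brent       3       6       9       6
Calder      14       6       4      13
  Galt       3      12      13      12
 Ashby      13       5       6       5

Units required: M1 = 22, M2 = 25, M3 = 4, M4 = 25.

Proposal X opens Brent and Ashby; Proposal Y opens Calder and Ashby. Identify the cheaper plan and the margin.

Proposal X is cheaper by 194.

Proposal X: {Brent, Ashby}: M1→Brent 3·22=66, M2→Ashby 5·25=125, M3→Ashby 6·4=24, M4→Ashby 5·25=125. Service 340; fixed 405; total 745.
Proposal Y: {Calder, Ashby}: M1→Ashby 13·22=286, M2→Ashby 5·25=125, M3→Calder 4·4=16, M4→Ashby 5·25=125. Service 552; fixed 387; total 939.
Difference: |745 − 939| = 194.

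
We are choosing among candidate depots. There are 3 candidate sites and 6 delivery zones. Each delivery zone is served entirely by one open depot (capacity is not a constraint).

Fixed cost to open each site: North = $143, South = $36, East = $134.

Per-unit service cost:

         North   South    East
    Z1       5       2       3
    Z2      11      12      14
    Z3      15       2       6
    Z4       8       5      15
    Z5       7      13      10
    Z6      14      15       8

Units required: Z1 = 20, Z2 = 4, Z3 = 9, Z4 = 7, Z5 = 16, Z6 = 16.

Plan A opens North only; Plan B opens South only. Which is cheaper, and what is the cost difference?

Plan B is cheaper by 189.

Plan A: {North}: Z1→North 5·20=100, Z2→North 11·4=44, Z3→North 15·9=135, Z4→North 8·7=56, Z5→North 7·16=112, Z6→North 14·16=224. Service 671; fixed 143; total 814.
Plan B: {South}: Z1→South 2·20=40, Z2→South 12·4=48, Z3→South 2·9=18, Z4→South 5·7=35, Z5→South 13·16=208, Z6→South 15·16=240. Service 589; fixed 36; total 625.
Difference: |814 − 625| = 189.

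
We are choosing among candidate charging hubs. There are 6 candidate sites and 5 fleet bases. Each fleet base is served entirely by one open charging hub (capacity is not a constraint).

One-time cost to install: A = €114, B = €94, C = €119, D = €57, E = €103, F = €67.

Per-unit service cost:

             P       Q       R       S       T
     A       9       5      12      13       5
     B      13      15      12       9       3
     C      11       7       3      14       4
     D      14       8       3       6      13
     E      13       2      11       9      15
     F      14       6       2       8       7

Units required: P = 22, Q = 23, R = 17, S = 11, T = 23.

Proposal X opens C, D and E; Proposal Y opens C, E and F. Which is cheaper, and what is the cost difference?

Proposal X is cheaper by 15.

Proposal X: {C, D, E}: P→C 11·22=242, Q→E 2·23=46, R→C 3·17=51, S→D 6·11=66, T→C 4·23=92. Service 497; fixed 279; total 776.
Proposal Y: {C, E, F}: P→C 11·22=242, Q→E 2·23=46, R→F 2·17=34, S→F 8·11=88, T→C 4·23=92. Service 502; fixed 289; total 791.
Difference: |776 − 791| = 15.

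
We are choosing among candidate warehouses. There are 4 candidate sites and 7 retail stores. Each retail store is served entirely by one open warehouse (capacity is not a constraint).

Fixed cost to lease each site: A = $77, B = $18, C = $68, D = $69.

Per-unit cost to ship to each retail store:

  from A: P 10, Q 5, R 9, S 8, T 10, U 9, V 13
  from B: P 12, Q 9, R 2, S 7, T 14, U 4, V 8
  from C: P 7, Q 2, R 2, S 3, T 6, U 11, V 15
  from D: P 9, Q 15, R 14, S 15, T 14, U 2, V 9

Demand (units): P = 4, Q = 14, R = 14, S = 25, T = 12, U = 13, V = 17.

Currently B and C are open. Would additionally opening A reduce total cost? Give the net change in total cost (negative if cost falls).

No — net change +77 (cost rises by 77).

Current service cost with {B, C}: 419.
Adding A: each retail store re-picks its cheapest; new service cost 419, saving 0.
Extra fixed cost: 77. Net change = 77 − 0 = 77.
(Totals: 505 → 582.)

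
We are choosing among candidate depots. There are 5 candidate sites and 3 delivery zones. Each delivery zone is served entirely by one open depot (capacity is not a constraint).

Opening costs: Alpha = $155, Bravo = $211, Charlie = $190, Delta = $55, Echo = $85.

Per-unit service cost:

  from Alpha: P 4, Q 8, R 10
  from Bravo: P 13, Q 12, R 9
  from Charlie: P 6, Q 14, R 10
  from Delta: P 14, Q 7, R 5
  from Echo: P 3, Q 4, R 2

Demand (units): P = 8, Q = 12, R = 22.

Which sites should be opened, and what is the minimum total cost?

For any fixed open set, each delivery zone goes to its cheapest open site; total = fixed + service.
{Echo}: P→Echo 3·8=24, Q→Echo 4·12=48, R→Echo 2·22=44. Service 116; fixed 85; total 201.
{Delta, Echo}: service 116 + fixed 140 = 256
{Alpha, Echo}: service 116 + fixed 240 = 356
{Alpha, Bravo, Charlie, Delta, Echo}: P→Echo 3·8=24, Q→Echo 4·12=48, R→Echo 2·22=44. Service 116; fixed 696; total 812.
No other subset beats 201.

Open Echo only; minimum total cost 201.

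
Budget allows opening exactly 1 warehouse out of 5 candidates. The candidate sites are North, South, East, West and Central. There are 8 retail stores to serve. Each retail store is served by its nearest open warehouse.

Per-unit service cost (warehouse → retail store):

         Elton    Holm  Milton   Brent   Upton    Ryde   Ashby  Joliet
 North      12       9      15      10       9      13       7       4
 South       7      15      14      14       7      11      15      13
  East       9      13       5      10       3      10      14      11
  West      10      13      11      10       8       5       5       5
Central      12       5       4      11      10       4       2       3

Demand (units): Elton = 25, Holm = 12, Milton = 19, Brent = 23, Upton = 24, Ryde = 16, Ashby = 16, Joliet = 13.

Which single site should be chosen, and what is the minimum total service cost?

With exactly 1 open, each retail store uses its cheapest among the chosen.
{Central}: Elton→Central 12·25=300, Holm→Central 5·12=60, Milton→Central 4·19=76, Brent→Central 11·23=253, Upton→Central 10·24=240, Ryde→Central 4·16=64, Ashby→Central 2·16=32, Joliet→Central 3·13=39. Service cost 1064.
{West}: service cost 1262
{East}: service cost 1305
Among all 5 size-1 choices, {Central} is lowest.

Choose Central only; total service cost 1064.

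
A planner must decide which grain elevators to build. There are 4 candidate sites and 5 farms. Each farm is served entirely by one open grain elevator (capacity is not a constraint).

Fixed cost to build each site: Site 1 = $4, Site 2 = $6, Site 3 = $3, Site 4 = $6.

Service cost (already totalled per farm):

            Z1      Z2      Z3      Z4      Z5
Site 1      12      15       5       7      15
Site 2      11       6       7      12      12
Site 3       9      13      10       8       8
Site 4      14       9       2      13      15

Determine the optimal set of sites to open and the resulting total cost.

Open Site 3 and Site 4; minimum total cost 45.

For any fixed open set, each farm goes to its cheapest open site; total = fixed + service.
{Site 3, Site 4}: Z1→Site 3 9, Z2→Site 4 9, Z3→Site 4 2, Z4→Site 3 8, Z5→Site 3 8. Service 36; fixed 9; total 45.
{Site 2, Site 3}: Z1→Site 3 9, Z2→Site 2 6, Z3→Site 2 7, Z4→Site 3 8, Z5→Site 3 8. Service 38; fixed 9; total 47.
{Site 1, Site 2, Site 3}: Z1→Site 3 9, Z2→Site 2 6, Z3→Site 1 5, Z4→Site 1 7, Z5→Site 3 8. Service 35; fixed 13; total 48.
{Site 1, Site 2, Site 3, Site 4}: service 32 + fixed 19 = 51
(All 15 nonempty subsets were checked; Site 3 and Site 4 is lowest.)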